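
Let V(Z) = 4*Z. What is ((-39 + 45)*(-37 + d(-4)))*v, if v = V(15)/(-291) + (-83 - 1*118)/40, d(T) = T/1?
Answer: 2496531/1940 ≈ 1286.9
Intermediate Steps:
d(T) = T (d(T) = T*1 = T)
v = -20297/3880 (v = (4*15)/(-291) + (-83 - 1*118)/40 = 60*(-1/291) + (-83 - 118)*(1/40) = -20/97 - 201*1/40 = -20/97 - 201/40 = -20297/3880 ≈ -5.2312)
((-39 + 45)*(-37 + d(-4)))*v = ((-39 + 45)*(-37 - 4))*(-20297/3880) = (6*(-41))*(-20297/3880) = -246*(-20297/3880) = 2496531/1940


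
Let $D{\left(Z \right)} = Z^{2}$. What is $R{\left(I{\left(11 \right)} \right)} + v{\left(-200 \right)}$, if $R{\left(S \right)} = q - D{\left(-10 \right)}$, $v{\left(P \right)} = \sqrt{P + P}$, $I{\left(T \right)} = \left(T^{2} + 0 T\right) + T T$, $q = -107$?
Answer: $-207 + 20 i \approx -207.0 + 20.0 i$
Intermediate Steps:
$I{\left(T \right)} = 2 T^{2}$ ($I{\left(T \right)} = \left(T^{2} + 0\right) + T^{2} = T^{2} + T^{2} = 2 T^{2}$)
$v{\left(P \right)} = \sqrt{2} \sqrt{P}$ ($v{\left(P \right)} = \sqrt{2 P} = \sqrt{2} \sqrt{P}$)
$R{\left(S \right)} = -207$ ($R{\left(S \right)} = -107 - \left(-10\right)^{2} = -107 - 100 = -207$)
$R{\left(I{\left(11 \right)} \right)} + v{\left(-200 \right)} = -207 + \sqrt{2} \sqrt{-200} = -207 + \sqrt{2} \cdot 10 i \sqrt{2} = -207 + 20 i$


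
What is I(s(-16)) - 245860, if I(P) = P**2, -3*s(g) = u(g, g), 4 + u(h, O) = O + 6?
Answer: -2212544/9 ≈ -2.4584e+5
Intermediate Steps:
u(h, O) = 2 + O (u(h, O) = -4 + (O + 6) = -4 + (6 + O) = 2 + O)
s(g) = -2/3 - g/3 (s(g) = -(2 + g)/3 = -2/3 - g/3)
I(s(-16)) - 245860 = (-2/3 - 1/3*(-16))**2 - 245860 = (-2/3 + 16/3)**2 - 245860 = (14/3)**2 - 245860 = 196/9 - 245860 = -2212544/9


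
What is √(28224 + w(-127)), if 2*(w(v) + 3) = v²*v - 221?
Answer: I*√996081 ≈ 998.04*I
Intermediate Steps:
w(v) = -227/2 + v³/2 (w(v) = -3 + (v²*v - 221)/2 = -3 + (v³ - 221)/2 = -3 + (-221 + v³)/2 = -3 + (-221/2 + v³/2) = -227/2 + v³/2)
√(28224 + w(-127)) = √(28224 + (-227/2 + (½)*(-127)³)) = √(28224 + (-227/2 + (½)*(-2048383))) = √(28224 + (-227/2 - 2048383/2)) = √(28224 - 1024305) = √(-996081) = I*√996081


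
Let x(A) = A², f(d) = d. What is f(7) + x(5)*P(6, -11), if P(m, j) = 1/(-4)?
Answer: ¾ ≈ 0.75000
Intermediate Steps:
P(m, j) = -¼
f(7) + x(5)*P(6, -11) = 7 + 5²*(-¼) = 7 + 25*(-¼) = 7 - 25/4 = ¾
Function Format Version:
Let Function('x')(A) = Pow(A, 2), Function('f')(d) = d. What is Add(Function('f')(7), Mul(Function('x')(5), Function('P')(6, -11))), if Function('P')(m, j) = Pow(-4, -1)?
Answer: Rational(3, 4) ≈ 0.75000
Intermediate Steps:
Function('P')(m, j) = Rational(-1, 4)
Add(Function('f')(7), Mul(Function('x')(5), Function('P')(6, -11))) = Add(7, Mul(Pow(5, 2), Rational(-1, 4))) = Add(7, Mul(25, Rational(-1, 4))) = Add(7, Rational(-25, 4)) = Rational(3, 4)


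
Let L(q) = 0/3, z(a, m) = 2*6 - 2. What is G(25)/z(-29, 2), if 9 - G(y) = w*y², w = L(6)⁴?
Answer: 9/10 ≈ 0.90000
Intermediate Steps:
z(a, m) = 10 (z(a, m) = 12 - 2 = 10)
L(q) = 0 (L(q) = 0*(⅓) = 0)
w = 0 (w = 0⁴ = 0)
G(y) = 9 (G(y) = 9 - 0*y² = 9 - 1*0 = 9 + 0 = 9)
G(25)/z(-29, 2) = 9/10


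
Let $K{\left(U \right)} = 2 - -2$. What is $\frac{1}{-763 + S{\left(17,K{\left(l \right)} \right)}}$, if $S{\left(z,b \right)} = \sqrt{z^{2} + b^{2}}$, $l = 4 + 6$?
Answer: $- \frac{763}{581864} - \frac{\sqrt{305}}{581864} \approx -0.0013413$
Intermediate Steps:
$l = 10$
$K{\left(U \right)} = 4$ ($K{\left(U \right)} = 2 + 2 = 4$)
$S{\left(z,b \right)} = \sqrt{b^{2} + z^{2}}$
$\frac{1}{-763 + S{\left(17,K{\left(l \right)} \right)}} = \frac{1}{-763 + \sqrt{4^{2} + 17^{2}}} = \frac{1}{-763 + \sqrt{16 + 289}} = \frac{1}{-763 + \sqrt{305}}$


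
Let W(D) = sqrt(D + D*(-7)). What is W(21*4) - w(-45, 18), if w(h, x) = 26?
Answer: -26 + 6*I*sqrt(14) ≈ -26.0 + 22.45*I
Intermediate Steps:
W(D) = sqrt(6)*sqrt(-D) (W(D) = sqrt(D - 7*D) = sqrt(-6*D) = sqrt(6)*sqrt(-D))
W(21*4) - w(-45, 18) = sqrt(6)*sqrt(-21*4) - 1*26 = sqrt(6)*sqrt(-1*84) - 26 = sqrt(6)*sqrt(-84) - 26 = sqrt(6)*(2*I*sqrt(21)) - 26 = 6*I*sqrt(14) - 26 = -26 + 6*I*sqrt(14)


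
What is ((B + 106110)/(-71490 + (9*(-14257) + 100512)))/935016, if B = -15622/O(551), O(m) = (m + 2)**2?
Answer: -4056172171/3548862744008463 ≈ -1.1429e-6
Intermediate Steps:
O(m) = (2 + m)**2
B = -15622/305809 (B = -15622/(2 + 551)**2 = -15622/(553**2) = -15622/305809 ≈ -0.051084)
((B + 106110)/(-71490 + (9*(-14257) + 100512)))/935016 = ((-15622/305809 + 106110)/(-71490 + (9*(-14257) + 100512)))/935016 = (32449377368/(305809*(-71490 + (-128313 + 100512))))*(1/935016) = (32449377368/(305809*(-71490 - 27801)))*(1/935016) = ((32449377368/305809)/(-99291))*(1/935016) = ((32449377368/305809)*(-1/99291))*(1/935016) = -32449377368/30364081419*1/935016 = -4056172171/3548862744008463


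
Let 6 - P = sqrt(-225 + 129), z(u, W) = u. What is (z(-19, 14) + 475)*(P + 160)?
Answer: 75696 - 1824*I*sqrt(6) ≈ 75696.0 - 4467.9*I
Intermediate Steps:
P = 6 - 4*I*sqrt(6) (P = 6 - sqrt(-225 + 129) = 6 - sqrt(-96) = 6 - 4*I*sqrt(6) ≈ 6.0 - 9.798*I)
(z(-19, 14) + 475)*(P + 160) = (-19 + 475)*((6 - 4*I*sqrt(6)) + 160) = 456*(166 - 4*I*sqrt(6)) = 75696 - 1824*I*sqrt(6)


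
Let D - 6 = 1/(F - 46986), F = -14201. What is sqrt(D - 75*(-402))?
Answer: sqrt(112899509447977)/61187 ≈ 173.65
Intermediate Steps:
D = 367121/61187 (D = 6 + 1/(-14201 - 46986) = 6 + 1/(-61187) = 6 - 1/61187 = 367121/61187 ≈ 6.0000)
sqrt(D - 75*(-402)) = sqrt(367121/61187 - 75*(-402)) = sqrt(367121/61187 + 30150) = sqrt(1845155171/61187) = sqrt(112899509447977)/61187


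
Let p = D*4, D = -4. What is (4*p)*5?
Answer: -320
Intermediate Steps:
p = -16 (p = -4*4 = -16)
(4*p)*5 = (4*(-16))*5 = -64*5 = -320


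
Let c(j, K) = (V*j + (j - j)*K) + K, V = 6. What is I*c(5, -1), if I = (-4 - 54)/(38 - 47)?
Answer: 1682/9 ≈ 186.89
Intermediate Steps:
c(j, K) = K + 6*j (c(j, K) = (6*j + (j - j)*K) + K = (6*j + 0*K) + K = (6*j + 0) + K = 6*j + K = K + 6*j)
I = 58/9 (I = -58/(-9) = -58*(-1/9) = 58/9 ≈ 6.4444)
I*c(5, -1) = 58*(-1 + 6*5)/9 = 58*(-1 + 30)/9 = (58/9)*29 = 1682/9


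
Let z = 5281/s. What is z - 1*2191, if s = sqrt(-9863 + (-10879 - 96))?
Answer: -2191 - 5281*I*sqrt(20838)/20838 ≈ -2191.0 - 36.584*I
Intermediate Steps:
s = I*sqrt(20838) (s = sqrt(-9863 - 10975) = sqrt(-20838) = I*sqrt(20838) ≈ 144.35*I)
z = -5281*I*sqrt(20838)/20838 (z = 5281/((I*sqrt(20838))) = 5281*(-I*sqrt(20838)/20838) = -5281*I*sqrt(20838)/20838 ≈ -36.584*I)
z - 1*2191 = -5281*I*sqrt(20838)/20838 - 1*2191 = -5281*I*sqrt(20838)/20838 - 2191 = -2191 - 5281*I*sqrt(20838)/20838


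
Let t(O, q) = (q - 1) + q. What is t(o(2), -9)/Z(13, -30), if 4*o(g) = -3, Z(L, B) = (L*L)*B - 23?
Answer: 19/5093 ≈ 0.0037306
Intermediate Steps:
Z(L, B) = -23 + B*L**2 (Z(L, B) = L**2*B - 23 = B*L**2 - 23 = -23 + B*L**2)
o(g) = -3/4 (o(g) = (1/4)*(-3) = -3/4)
t(O, q) = -1 + 2*q (t(O, q) = (-1 + q) + q = -1 + 2*q)
t(o(2), -9)/Z(13, -30) = (-1 + 2*(-9))/(-23 - 30*13**2) = (-1 - 18)/(-23 - 30*169) = -19/(-23 - 5070) = -19/(-5093) = -19*(-1/5093) = 19/5093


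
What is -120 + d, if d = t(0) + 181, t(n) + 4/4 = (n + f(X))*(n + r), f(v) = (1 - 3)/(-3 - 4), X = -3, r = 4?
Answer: 428/7 ≈ 61.143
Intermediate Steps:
f(v) = 2/7 (f(v) = -2/(-7) = -2*(-⅐) = 2/7)
t(n) = -1 + (4 + n)*(2/7 + n) (t(n) = -1 + (n + 2/7)*(n + 4) = -1 + (2/7 + n)*(4 + n) = -1 + (4 + n)*(2/7 + n))
d = 1268/7 (d = (⅐ + 0² + (30/7)*0) + 181 = (⅐ + 0 + 0) + 181 = ⅐ + 181 = 1268/7 ≈ 181.14)
-120 + d = -120 + 1268/7 = 428/7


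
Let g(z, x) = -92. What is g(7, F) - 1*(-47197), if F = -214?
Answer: 47105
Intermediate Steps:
g(7, F) - 1*(-47197) = -92 - 1*(-47197) = -92 + 47197 = 47105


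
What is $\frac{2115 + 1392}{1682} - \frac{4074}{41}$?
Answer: $- \frac{6708681}{68962} \approx -97.281$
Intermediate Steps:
$\frac{2115 + 1392}{1682} - \frac{4074}{41} = 3507 \cdot \frac{1}{1682} - \frac{4074}{41} = \frac{3507}{1682} - \frac{4074}{41} = - \frac{6708681}{68962}$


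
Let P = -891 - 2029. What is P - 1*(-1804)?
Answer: -1116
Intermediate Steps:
P = -2920
P - 1*(-1804) = -2920 - 1*(-1804) = -2920 + 1804 = -1116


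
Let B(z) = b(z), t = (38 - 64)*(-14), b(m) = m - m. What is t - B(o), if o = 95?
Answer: 364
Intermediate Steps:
b(m) = 0
t = 364 (t = -26*(-14) = 364)
B(z) = 0
t - B(o) = 364 - 1*0 = 364 + 0 = 364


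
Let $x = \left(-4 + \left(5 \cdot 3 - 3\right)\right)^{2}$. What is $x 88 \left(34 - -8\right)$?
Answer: $236544$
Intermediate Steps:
$x = 64$ ($x = \left(-4 + \left(15 - 3\right)\right)^{2} = \left(-4 + 12\right)^{2} = 8^{2} = 64$)
$x 88 \left(34 - -8\right) = 64 \cdot 88 \left(34 - -8\right) = 5632 \left(34 + 8\right) = 5632 \cdot 42 = 236544$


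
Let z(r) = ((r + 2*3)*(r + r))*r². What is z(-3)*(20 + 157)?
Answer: -28674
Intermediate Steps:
z(r) = 2*r³*(6 + r) (z(r) = ((r + 6)*(2*r))*r² = ((6 + r)*(2*r))*r² = (2*r*(6 + r))*r² = 2*r³*(6 + r))
z(-3)*(20 + 157) = (2*(-3)³*(6 - 3))*(20 + 157) = (2*(-27)*3)*177 = -162*177 = -28674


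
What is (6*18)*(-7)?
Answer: -756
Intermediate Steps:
(6*18)*(-7) = 108*(-7) = -756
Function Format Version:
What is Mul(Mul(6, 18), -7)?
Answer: -756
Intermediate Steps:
Mul(Mul(6, 18), -7) = Mul(108, -7) = -756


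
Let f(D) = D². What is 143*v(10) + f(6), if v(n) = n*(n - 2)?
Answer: 11476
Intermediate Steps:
v(n) = n*(-2 + n)
143*v(10) + f(6) = 143*(10*(-2 + 10)) + 6² = 143*(10*8) + 36 = 143*80 + 36 = 11440 + 36 = 11476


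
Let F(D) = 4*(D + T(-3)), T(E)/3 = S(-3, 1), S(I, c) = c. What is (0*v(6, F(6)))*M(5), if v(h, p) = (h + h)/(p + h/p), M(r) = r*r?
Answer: 0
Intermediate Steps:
T(E) = 3 (T(E) = 3*1 = 3)
M(r) = r**2
F(D) = 12 + 4*D (F(D) = 4*(D + 3) = 4*(3 + D) = 12 + 4*D)
v(h, p) = 2*h/(p + h/p) (v(h, p) = (2*h)/(p + h/p) = 2*h/(p + h/p))
(0*v(6, F(6)))*M(5) = (0*(2*6*(12 + 4*6)/(6 + (12 + 4*6)**2)))*5**2 = (0*(2*6*(12 + 24)/(6 + (12 + 24)**2)))*25 = (0*(2*6*36/(6 + 36**2)))*25 = (0*(2*6*36/(6 + 1296)))*25 = (0*(2*6*36/1302))*25 = (0*(2*6*36*(1/1302)))*25 = (0*(72/217))*25 = 0*25 = 0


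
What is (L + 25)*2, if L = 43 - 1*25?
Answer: 86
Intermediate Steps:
L = 18 (L = 43 - 25 = 18)
(L + 25)*2 = (18 + 25)*2 = 43*2 = 86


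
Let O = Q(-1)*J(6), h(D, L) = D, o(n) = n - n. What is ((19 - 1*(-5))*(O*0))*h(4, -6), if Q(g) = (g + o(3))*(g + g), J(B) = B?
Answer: 0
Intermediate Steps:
o(n) = 0
Q(g) = 2*g² (Q(g) = (g + 0)*(g + g) = g*(2*g) = 2*g²)
O = 12 (O = (2*(-1)²)*6 = (2*1)*6 = 2*6 = 12)
((19 - 1*(-5))*(O*0))*h(4, -6) = ((19 - 1*(-5))*(12*0))*4 = ((19 + 5)*0)*4 = (24*0)*4 = 0*4 = 0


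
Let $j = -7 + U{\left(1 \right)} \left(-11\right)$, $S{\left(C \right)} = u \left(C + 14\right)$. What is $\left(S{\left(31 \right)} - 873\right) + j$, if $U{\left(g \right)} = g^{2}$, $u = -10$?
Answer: $-1341$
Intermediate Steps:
$S{\left(C \right)} = -140 - 10 C$ ($S{\left(C \right)} = - 10 \left(C + 14\right) = - 10 \left(14 + C\right) = -140 - 10 C$)
$j = -18$ ($j = -7 + 1^{2} \left(-11\right) = -7 + 1 \left(-11\right) = -7 - 11 = -18$)
$\left(S{\left(31 \right)} - 873\right) + j = \left(\left(-140 - 310\right) - 873\right) - 18 = \left(-450 - 873\right) - 18 = -1323 - 18 = -1341$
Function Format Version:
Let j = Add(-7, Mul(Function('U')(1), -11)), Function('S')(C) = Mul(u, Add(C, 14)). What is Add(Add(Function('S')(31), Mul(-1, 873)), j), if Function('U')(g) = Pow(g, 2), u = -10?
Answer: -1341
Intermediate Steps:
Function('S')(C) = Add(-140, Mul(-10, C)) (Function('S')(C) = Mul(-10, Add(C, 14)) = Mul(-10, Add(14, C)) = Add(-140, Mul(-10, C)))
j = -18 (j = Add(-7, Mul(Pow(1, 2), -11)) = Add(-7, Mul(1, -11)) = Add(-7, -11) = -18)
Add(Add(Function('S')(31), Mul(-1, 873)), j) = Add(Add(Add(-140, Mul(-10, 31)), Mul(-1, 873)), -18) = Add(Add(Add(-140, -310), -873), -18) = Add(Add(-450, -873), -18) = Add(-1323, -18) = -1341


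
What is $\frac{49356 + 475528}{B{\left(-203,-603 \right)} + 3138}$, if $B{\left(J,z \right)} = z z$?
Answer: $\frac{524884}{366747} \approx 1.4312$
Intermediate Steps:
$B{\left(J,z \right)} = z^{2}$
$\frac{49356 + 475528}{B{\left(-203,-603 \right)} + 3138} = \frac{49356 + 475528}{\left(-603\right)^{2} + 3138} = \frac{524884}{363609 + 3138} = \frac{524884}{366747}$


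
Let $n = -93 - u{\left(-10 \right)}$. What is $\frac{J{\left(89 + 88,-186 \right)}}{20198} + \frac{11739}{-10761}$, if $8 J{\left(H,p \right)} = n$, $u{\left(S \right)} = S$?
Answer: $- \frac{632575913}{579601808} \approx -1.0914$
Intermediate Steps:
$n = -83$ ($n = -93 - -10 = -93 + 10 = -83$)
$J{\left(H,p \right)} = - \frac{83}{8}$ ($J{\left(H,p \right)} = \frac{1}{8} \left(-83\right) = - \frac{83}{8}$)
$\frac{J{\left(89 + 88,-186 \right)}}{20198} + \frac{11739}{-10761} = - \frac{83}{8 \cdot 20198} + \frac{11739}{-10761} = \left(- \frac{83}{8}\right) \frac{1}{20198} + 11739 \left(- \frac{1}{10761}\right) = - \frac{83}{161584} - \frac{3913}{3587} = - \frac{632575913}{579601808}$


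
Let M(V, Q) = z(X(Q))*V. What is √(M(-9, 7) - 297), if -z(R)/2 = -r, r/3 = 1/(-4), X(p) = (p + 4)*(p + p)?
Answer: 9*I*√14/2 ≈ 16.837*I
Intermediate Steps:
X(p) = 2*p*(4 + p) (X(p) = (4 + p)*(2*p) = 2*p*(4 + p))
r = -¾ (r = 3/(-4) = 3*(-¼) = -¾ ≈ -0.75000)
z(R) = -3/2 (z(R) = -(-2)*(-3)/4 = -2*¾ = -3/2)
M(V, Q) = -3*V/2
√(M(-9, 7) - 297) = √(-3/2*(-9) - 297) = √(27/2 - 297) = √(-567/2) = 9*I*√14/2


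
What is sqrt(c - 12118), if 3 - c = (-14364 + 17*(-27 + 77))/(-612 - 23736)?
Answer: I*sqrt(1795601293458)/12174 ≈ 110.07*I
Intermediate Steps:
c = 29765/12174 (c = 3 - (-14364 + 17*(-27 + 77))/(-612 - 23736) = 3 - (-14364 + 17*50)/(-24348) = 3 - (-14364 + 850)*(-1)/24348 = 3 - (-13514)*(-1)/24348 = 3 - 1*6757/12174 = 3 - 6757/12174 = 29765/12174 ≈ 2.4450)
sqrt(c - 12118) = sqrt(29765/12174 - 12118) = sqrt(-147494767/12174) = I*sqrt(1795601293458)/12174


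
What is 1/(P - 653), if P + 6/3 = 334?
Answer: -1/321 ≈ -0.0031153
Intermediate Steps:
P = 332 (P = -2 + 334 = 332)
1/(P - 653) = 1/(332 - 653) = 1/(-321) = -1/321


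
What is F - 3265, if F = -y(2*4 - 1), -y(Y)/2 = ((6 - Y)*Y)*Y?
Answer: -3363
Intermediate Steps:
y(Y) = -2*Y²*(6 - Y) (y(Y) = -2*(6 - Y)*Y*Y = -2*Y*(6 - Y)*Y = -2*Y²*(6 - Y))
F = -98 (F = -2*(2*4 - 1)²*(-6 + (2*4 - 1)) = -2*(8 - 1)²*(-6 + (8 - 1)) = -2*7²*(-6 + 7) = -2*49 = -1*98 = -98)
F - 3265 = -98 - 3265 = -3363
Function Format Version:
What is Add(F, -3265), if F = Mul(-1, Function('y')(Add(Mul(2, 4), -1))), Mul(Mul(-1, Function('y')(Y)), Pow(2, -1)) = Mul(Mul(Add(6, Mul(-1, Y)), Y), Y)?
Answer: -3363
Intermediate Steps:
Function('y')(Y) = Mul(-2, Pow(Y, 2), Add(6, Mul(-1, Y))) (Function('y')(Y) = Mul(-2, Mul(Mul(Add(6, Mul(-1, Y)), Y), Y)) = Mul(-2, Mul(Mul(Y, Add(6, Mul(-1, Y))), Y)) = Mul(-2, Mul(Pow(Y, 2), Add(6, Mul(-1, Y)))) = Mul(-2, Pow(Y, 2), Add(6, Mul(-1, Y))))
F = -98 (F = Mul(-1, Mul(2, Pow(Add(Mul(2, 4), -1), 2), Add(-6, Add(Mul(2, 4), -1)))) = Mul(-1, Mul(2, Pow(Add(8, -1), 2), Add(-6, Add(8, -1)))) = Mul(-1, Mul(2, Pow(7, 2), Add(-6, 7))) = Mul(-1, Mul(2, 49, 1)) = Mul(-1, 98) = -98)
Add(F, -3265) = Add(-98, -3265) = -3363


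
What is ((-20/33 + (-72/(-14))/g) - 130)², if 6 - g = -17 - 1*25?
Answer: 14539777561/853776 ≈ 17030.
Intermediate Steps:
g = 48 (g = 6 - (-17 - 1*25) = 6 - (-17 - 25) = 6 - 1*(-42) = 6 + 42 = 48)
((-20/33 + (-72/(-14))/g) - 130)² = ((-20/33 - 72/(-14)/48) - 130)² = ((-20*1/33 - 72*(-1/14)*(1/48)) - 130)² = ((-20/33 + (36/7)*(1/48)) - 130)² = ((-20/33 + 3/28) - 130)² = (-461/924 - 130)² = (-120581/924)² = 14539777561/853776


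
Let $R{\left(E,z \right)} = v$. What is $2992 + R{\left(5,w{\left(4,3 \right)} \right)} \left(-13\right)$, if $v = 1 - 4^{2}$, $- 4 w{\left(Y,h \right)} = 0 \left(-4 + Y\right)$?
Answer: $3187$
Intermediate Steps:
$w{\left(Y,h \right)} = 0$ ($w{\left(Y,h \right)} = - \frac{0 \left(-4 + Y\right)}{4} = \left(- \frac{1}{4}\right) 0 = 0$)
$v = -15$ ($v = 1 - 16 = -15$)
$R{\left(E,z \right)} = -15$
$2992 + R{\left(5,w{\left(4,3 \right)} \right)} \left(-13\right) = 2992 - -195 = 2992 + 195 = 3187$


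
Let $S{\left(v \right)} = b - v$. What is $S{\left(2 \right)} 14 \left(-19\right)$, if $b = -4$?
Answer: $1596$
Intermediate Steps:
$S{\left(v \right)} = -4 - v$
$S{\left(2 \right)} 14 \left(-19\right) = \left(-4 - 2\right) 14 \left(-19\right) = \left(-6\right) 14 \left(-19\right) = \left(-84\right) \left(-19\right) = 1596$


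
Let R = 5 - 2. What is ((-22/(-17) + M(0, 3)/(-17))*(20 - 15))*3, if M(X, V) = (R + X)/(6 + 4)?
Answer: 651/34 ≈ 19.147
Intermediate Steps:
R = 3
M(X, V) = 3/10 + X/10 (M(X, V) = (3 + X)/(6 + 4) = (3 + X)/10 = (3 + X)*(⅒) = 3/10 + X/10)
((-22/(-17) + M(0, 3)/(-17))*(20 - 15))*3 = ((-22/(-17) + (3/10 + (⅒)*0)/(-17))*(20 - 15))*3 = ((-22*(-1/17) + (3/10 + 0)*(-1/17))*5)*3 = ((22/17 + (3/10)*(-1/17))*5)*3 = ((22/17 - 3/170)*5)*3 = ((217/170)*5)*3 = (217/34)*3 = 651/34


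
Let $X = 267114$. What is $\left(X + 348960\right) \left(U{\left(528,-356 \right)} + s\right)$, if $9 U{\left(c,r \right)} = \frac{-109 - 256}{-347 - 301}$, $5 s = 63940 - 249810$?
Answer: $- \frac{22260643221637}{972} \approx -2.2902 \cdot 10^{10}$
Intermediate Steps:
$s = -37174$ ($s = \frac{63940 - 249810}{5} = \frac{1}{5} \left(-185870\right) = -37174$)
$U{\left(c,r \right)} = \frac{365}{5832}$ ($U{\left(c,r \right)} = \frac{\left(-109 - 256\right) \frac{1}{-347 - 301}}{9} = \frac{\left(-365\right) \frac{1}{-648}}{9} = \frac{\left(-365\right) \left(- \frac{1}{648}\right)}{9} = \frac{1}{9} \cdot \frac{365}{648} = \frac{365}{5832}$)
$\left(X + 348960\right) \left(U{\left(528,-356 \right)} + s\right) = \left(267114 + 348960\right) \left(\frac{365}{5832} - 37174\right) = 616074 \left(- \frac{216798403}{5832}\right) = - \frac{22260643221637}{972}$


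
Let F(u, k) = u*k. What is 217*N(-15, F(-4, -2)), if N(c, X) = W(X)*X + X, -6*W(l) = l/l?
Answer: 4340/3 ≈ 1446.7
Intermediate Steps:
F(u, k) = k*u
W(l) = -1/6 (W(l) = -l/(6*l) = -1/6*1 = -1/6)
N(c, X) = 5*X/6 (N(c, X) = -X/6 + X = 5*X/6)
217*N(-15, F(-4, -2)) = 217*(5*(-2*(-4))/6) = 217*((5/6)*8) = 217*(20/3) = 4340/3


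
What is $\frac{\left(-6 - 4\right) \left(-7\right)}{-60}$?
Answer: $- \frac{7}{6} \approx -1.1667$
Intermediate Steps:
$\frac{\left(-6 - 4\right) \left(-7\right)}{-60} = \left(-10\right) \left(-7\right) \left(- \frac{1}{60}\right) = 70 \left(- \frac{1}{60}\right) = - \frac{7}{6}$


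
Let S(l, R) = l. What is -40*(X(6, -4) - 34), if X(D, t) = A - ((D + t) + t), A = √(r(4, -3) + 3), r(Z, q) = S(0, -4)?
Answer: 1280 - 40*√3 ≈ 1210.7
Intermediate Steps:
r(Z, q) = 0
A = √3 (A = √(0 + 3) = √3 ≈ 1.7320)
X(D, t) = √3 - D - 2*t (X(D, t) = √3 - ((D + t) + t) = √3 - (D + 2*t) = √3 + (-D - 2*t) = √3 - D - 2*t)
-40*(X(6, -4) - 34) = -40*((√3 - 1*6 - 2*(-4)) - 34) = -40*((√3 - 6 + 8) - 34) = -40*((2 + √3) - 34) = -40*(-32 + √3) = 1280 - 40*√3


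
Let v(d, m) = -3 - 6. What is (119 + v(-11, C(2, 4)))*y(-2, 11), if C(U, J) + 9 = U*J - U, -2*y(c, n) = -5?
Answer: 275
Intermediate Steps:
y(c, n) = 5/2 (y(c, n) = -½*(-5) = 5/2)
C(U, J) = -9 - U + J*U (C(U, J) = -9 + (U*J - U) = -9 + (J*U - U) = -9 + (-U + J*U) = -9 - U + J*U)
v(d, m) = -9
(119 + v(-11, C(2, 4)))*y(-2, 11) = (119 - 9)*(5/2) = 110*(5/2) = 275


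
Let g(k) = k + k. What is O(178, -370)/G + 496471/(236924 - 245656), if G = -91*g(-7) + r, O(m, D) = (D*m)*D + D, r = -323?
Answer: 70769249213/2768044 ≈ 25567.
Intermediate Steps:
g(k) = 2*k
O(m, D) = D + m*D**2 (O(m, D) = m*D**2 + D = D + m*D**2)
G = 951 (G = -182*(-7) - 323 = -91*(-14) - 323 = 1274 - 323 = 951)
O(178, -370)/G + 496471/(236924 - 245656) = -370*(1 - 370*178)/951 + 496471/(236924 - 245656) = -370*(1 - 65860)*(1/951) + 496471/(-8732) = -370*(-65859)*(1/951) + 496471*(-1/8732) = 24367830*(1/951) - 496471/8732 = 8122610/317 - 496471/8732 = 70769249213/2768044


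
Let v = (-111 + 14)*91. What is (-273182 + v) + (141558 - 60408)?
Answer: -200859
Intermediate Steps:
v = -8827 (v = -97*91 = -8827)
(-273182 + v) + (141558 - 60408) = (-273182 - 8827) + (141558 - 60408) = -282009 + 81150 = -200859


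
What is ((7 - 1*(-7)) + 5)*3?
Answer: 57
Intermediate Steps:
((7 - 1*(-7)) + 5)*3 = ((7 + 7) + 5)*3 = (14 + 5)*3 = 19*3 = 57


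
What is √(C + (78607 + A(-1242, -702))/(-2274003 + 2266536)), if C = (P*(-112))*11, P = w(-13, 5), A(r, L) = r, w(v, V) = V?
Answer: I*√344035192695/7467 ≈ 78.552*I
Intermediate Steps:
P = 5
C = -6160 (C = (5*(-112))*11 = -560*11 = -6160)
√(C + (78607 + A(-1242, -702))/(-2274003 + 2266536)) = √(-6160 + (78607 - 1242)/(-2274003 + 2266536)) = √(-6160 + 77365/(-7467)) = √(-6160 + 77365*(-1/7467)) = √(-6160 - 77365/7467) = √(-46074085/7467) = I*√344035192695/7467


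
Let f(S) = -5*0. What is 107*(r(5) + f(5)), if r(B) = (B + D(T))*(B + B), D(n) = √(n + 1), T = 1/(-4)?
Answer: 5350 + 535*√3 ≈ 6276.6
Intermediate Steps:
T = -¼ ≈ -0.25000
f(S) = 0
D(n) = √(1 + n)
r(B) = 2*B*(B + √3/2) (r(B) = (B + √(1 - ¼))*(B + B) = (B + √(¾))*(2*B) = (B + √3/2)*(2*B) = 2*B*(B + √3/2))
107*(r(5) + f(5)) = 107*(5*(√3 + 2*5) + 0) = 107*(5*(√3 + 10) + 0) = 107*(5*(10 + √3) + 0) = 107*((50 + 5*√3) + 0) = 107*(50 + 5*√3) = 5350 + 535*√3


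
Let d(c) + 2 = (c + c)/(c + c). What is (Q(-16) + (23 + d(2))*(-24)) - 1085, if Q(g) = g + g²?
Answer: -1373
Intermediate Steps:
d(c) = -1 (d(c) = -2 + (c + c)/(c + c) = -2 + (2*c)/((2*c)) = -2 + (2*c)*(1/(2*c)) = -2 + 1 = -1)
(Q(-16) + (23 + d(2))*(-24)) - 1085 = (-16*(1 - 16) + (23 - 1)*(-24)) - 1085 = (-16*(-15) + 22*(-24)) - 1085 = (240 - 528) - 1085 = -288 - 1085 = -1373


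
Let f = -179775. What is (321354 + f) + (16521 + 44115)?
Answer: 202215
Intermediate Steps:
(321354 + f) + (16521 + 44115) = (321354 - 179775) + (16521 + 44115) = 141579 + 60636 = 202215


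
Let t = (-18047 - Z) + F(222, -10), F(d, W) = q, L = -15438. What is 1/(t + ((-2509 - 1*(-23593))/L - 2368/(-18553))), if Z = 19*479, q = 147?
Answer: -47736869/1289002302247 ≈ -3.7034e-5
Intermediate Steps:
F(d, W) = 147
Z = 9101
t = -27001 (t = (-18047 - 1*9101) + 147 = (-18047 - 9101) + 147 = -27148 + 147 = -27001)
1/(t + ((-2509 - 1*(-23593))/L - 2368/(-18553))) = 1/(-27001 + ((-2509 - 1*(-23593))/(-15438) - 2368/(-18553))) = 1/(-27001 + ((-2509 + 23593)*(-1/15438) - 2368*(-1/18553))) = 1/(-27001 + (21084*(-1/15438) + 2368/18553)) = 1/(-27001 + (-3514/2573 + 2368/18553)) = 1/(-27001 - 59102378/47736869) = 1/(-1289002302247/47736869) = -47736869/1289002302247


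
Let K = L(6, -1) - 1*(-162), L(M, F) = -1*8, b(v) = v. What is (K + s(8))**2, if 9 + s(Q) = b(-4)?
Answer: 19881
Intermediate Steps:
s(Q) = -13 (s(Q) = -9 - 4 = -13)
L(M, F) = -8
K = 154 (K = -8 - 1*(-162) = -8 + 162 = 154)
(K + s(8))**2 = (154 - 13)**2 = 141**2 = 19881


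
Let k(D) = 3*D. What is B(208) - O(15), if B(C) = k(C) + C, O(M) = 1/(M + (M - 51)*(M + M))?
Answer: 886081/1065 ≈ 832.00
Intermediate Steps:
O(M) = 1/(M + 2*M*(-51 + M)) (O(M) = 1/(M + (-51 + M)*(2*M)) = 1/(M + 2*M*(-51 + M)))
B(C) = 4*C (B(C) = 3*C + C = 4*C)
B(208) - O(15) = 4*208 - 1/(15*(-101 + 2*15)) = 832 - 1/(15*(-101 + 30)) = 832 - 1/(15*(-71)) = 832 - (-1)/(15*71) = 832 - 1*(-1/1065) = 832 + 1/1065 = 886081/1065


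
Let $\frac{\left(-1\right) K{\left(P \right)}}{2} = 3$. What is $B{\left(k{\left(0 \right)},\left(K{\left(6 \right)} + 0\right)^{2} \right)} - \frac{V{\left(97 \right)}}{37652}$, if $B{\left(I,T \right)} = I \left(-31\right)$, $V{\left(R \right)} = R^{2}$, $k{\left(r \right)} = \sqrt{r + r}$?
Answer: $- \frac{9409}{37652} \approx -0.24989$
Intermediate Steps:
$K{\left(P \right)} = -6$ ($K{\left(P \right)} = \left(-2\right) 3 = -6$)
$k{\left(r \right)} = \sqrt{2} \sqrt{r}$ ($k{\left(r \right)} = \sqrt{2 r} = \sqrt{2} \sqrt{r}$)
$B{\left(I,T \right)} = - 31 I$
$B{\left(k{\left(0 \right)},\left(K{\left(6 \right)} + 0\right)^{2} \right)} - \frac{V{\left(97 \right)}}{37652} = - 31 \sqrt{2} \sqrt{0} - \frac{97^{2}}{37652} = - 31 \sqrt{2} \cdot 0 - 9409 \cdot \frac{1}{37652} = \left(-31\right) 0 - \frac{9409}{37652} = 0 - \frac{9409}{37652} = - \frac{9409}{37652}$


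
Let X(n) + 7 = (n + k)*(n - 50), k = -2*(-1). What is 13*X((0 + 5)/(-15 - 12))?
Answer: -929474/729 ≈ -1275.0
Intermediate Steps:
k = 2
X(n) = -7 + (-50 + n)*(2 + n) (X(n) = -7 + (n + 2)*(n - 50) = -7 + (2 + n)*(-50 + n) = -7 + (-50 + n)*(2 + n))
13*X((0 + 5)/(-15 - 12)) = 13*(-107 + ((0 + 5)/(-15 - 12))² - 48*(0 + 5)/(-15 - 12)) = 13*(-107 + (5/(-27))² - 240/(-27)) = 13*(-107 + (5*(-1/27))² - 240*(-1)/27) = 13*(-107 + (-5/27)² - 48*(-5/27)) = 13*(-107 + 25/729 + 80/9) = 13*(-71498/729) = -929474/729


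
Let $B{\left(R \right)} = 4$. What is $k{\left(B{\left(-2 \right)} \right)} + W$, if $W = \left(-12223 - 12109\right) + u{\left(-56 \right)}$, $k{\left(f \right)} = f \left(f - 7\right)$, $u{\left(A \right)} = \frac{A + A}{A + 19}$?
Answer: $- \frac{900616}{37} \approx -24341.0$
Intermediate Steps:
$u{\left(A \right)} = \frac{2 A}{19 + A}$
$k{\left(f \right)} = f \left(-7 + f\right)$
$W = - \frac{900172}{37}$ ($W = \left(-12223 - 12109\right) + 2 \left(-56\right) \frac{1}{19 - 56} = -24332 + 2 \left(-56\right) \frac{1}{-37} = -24332 + 2 \left(-56\right) \left(- \frac{1}{37}\right) = -24332 + \frac{112}{37} = - \frac{900172}{37} \approx -24329.0$)
$k{\left(B{\left(-2 \right)} \right)} + W = 4 \left(-7 + 4\right) - \frac{900172}{37} = 4 \left(-3\right) - \frac{900172}{37} = -12 - \frac{900172}{37} = - \frac{900616}{37}$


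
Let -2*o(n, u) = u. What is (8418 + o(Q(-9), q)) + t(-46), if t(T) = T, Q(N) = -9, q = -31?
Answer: 16775/2 ≈ 8387.5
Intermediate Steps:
o(n, u) = -u/2
(8418 + o(Q(-9), q)) + t(-46) = (8418 - ½*(-31)) - 46 = (8418 + 31/2) - 46 = 16867/2 - 46 = 16775/2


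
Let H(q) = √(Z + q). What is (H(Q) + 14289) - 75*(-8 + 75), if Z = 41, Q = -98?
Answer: 9264 + I*√57 ≈ 9264.0 + 7.5498*I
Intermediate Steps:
H(q) = √(41 + q)
(H(Q) + 14289) - 75*(-8 + 75) = (√(41 - 98) + 14289) - 75*(-8 + 75) = (√(-57) + 14289) - 75*67 = (I*√57 + 14289) - 5025 = (14289 + I*√57) - 5025 = 9264 + I*√57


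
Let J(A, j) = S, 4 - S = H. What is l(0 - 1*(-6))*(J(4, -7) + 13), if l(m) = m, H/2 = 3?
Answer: 66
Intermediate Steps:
H = 6 (H = 2*3 = 6)
S = -2 (S = 4 - 1*6 = 4 - 6 = -2)
J(A, j) = -2
l(0 - 1*(-6))*(J(4, -7) + 13) = (0 - 1*(-6))*(-2 + 13) = (0 + 6)*11 = 6*11 = 66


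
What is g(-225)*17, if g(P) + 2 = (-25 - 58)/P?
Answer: -6239/225 ≈ -27.729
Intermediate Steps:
g(P) = -2 - 83/P (g(P) = -2 + (-25 - 58)/P = -2 - 83/P)
g(-225)*17 = (-2 - 83/(-225))*17 = (-2 - 83*(-1/225))*17 = (-2 + 83/225)*17 = -367/225*17 = -6239/225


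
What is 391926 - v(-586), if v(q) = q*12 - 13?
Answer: 398971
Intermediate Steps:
v(q) = -13 + 12*q (v(q) = 12*q - 13 = -13 + 12*q)
391926 - v(-586) = 391926 - (-13 + 12*(-586)) = 391926 - (-13 - 7032) = 391926 - 1*(-7045) = 391926 + 7045 = 398971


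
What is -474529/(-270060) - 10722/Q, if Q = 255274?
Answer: 59119666313/34469648220 ≈ 1.7151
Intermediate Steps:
-474529/(-270060) - 10722/Q = -474529/(-270060) - 10722/255274 = -474529*(-1/270060) - 10722*1/255274 = 474529/270060 - 5361/127637 = 59119666313/34469648220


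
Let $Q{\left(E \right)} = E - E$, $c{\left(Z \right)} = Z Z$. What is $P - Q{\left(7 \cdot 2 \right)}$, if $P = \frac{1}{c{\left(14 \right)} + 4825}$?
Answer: $\frac{1}{5021} \approx 0.00019916$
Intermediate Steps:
$c{\left(Z \right)} = Z^{2}$
$Q{\left(E \right)} = 0$
$P = \frac{1}{5021}$ ($P = \frac{1}{14^{2} + 4825} = \frac{1}{196 + 4825} = \frac{1}{5021} \approx 0.00019916$)
$P - Q{\left(7 \cdot 2 \right)} = \frac{1}{5021} - 0 = \frac{1}{5021} + 0 = \frac{1}{5021}$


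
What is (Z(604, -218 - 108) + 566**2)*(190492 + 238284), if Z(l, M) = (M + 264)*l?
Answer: 121304160608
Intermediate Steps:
Z(l, M) = l*(264 + M) (Z(l, M) = (264 + M)*l = l*(264 + M))
(Z(604, -218 - 108) + 566**2)*(190492 + 238284) = (604*(264 + (-218 - 108)) + 566**2)*(190492 + 238284) = (604*(264 - 326) + 320356)*428776 = (604*(-62) + 320356)*428776 = (-37448 + 320356)*428776 = 282908*428776 = 121304160608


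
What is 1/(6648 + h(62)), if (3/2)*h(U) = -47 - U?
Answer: 3/19726 ≈ 0.00015208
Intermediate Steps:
h(U) = -94/3 - 2*U/3 (h(U) = 2*(-47 - U)/3 = -94/3 - 2*U/3)
1/(6648 + h(62)) = 1/(6648 + (-94/3 - ⅔*62)) = 1/(6648 + (-94/3 - 124/3)) = 1/(6648 - 218/3) = 1/(19726/3) = 3/19726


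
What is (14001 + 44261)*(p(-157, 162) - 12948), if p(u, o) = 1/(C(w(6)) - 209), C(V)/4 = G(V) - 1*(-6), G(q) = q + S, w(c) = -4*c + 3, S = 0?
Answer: -202927303406/269 ≈ -7.5438e+8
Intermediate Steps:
w(c) = 3 - 4*c
G(q) = q (G(q) = q + 0 = q)
C(V) = 24 + 4*V (C(V) = 4*(V - 1*(-6)) = 4*(V + 6) = 4*(6 + V) = 24 + 4*V)
p(u, o) = -1/269 (p(u, o) = 1/((24 + 4*(3 - 4*6)) - 209) = 1/((24 + 4*(3 - 24)) - 209) = 1/((24 + 4*(-21)) - 209) = 1/((24 - 84) - 209) = 1/(-60 - 209) = 1/(-269) = -1/269)
(14001 + 44261)*(p(-157, 162) - 12948) = (14001 + 44261)*(-1/269 - 12948) = 58262*(-3483013/269) = -202927303406/269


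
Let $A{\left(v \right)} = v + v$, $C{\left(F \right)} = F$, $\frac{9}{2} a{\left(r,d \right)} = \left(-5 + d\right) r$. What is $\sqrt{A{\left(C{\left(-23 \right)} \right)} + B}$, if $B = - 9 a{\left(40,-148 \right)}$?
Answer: $\sqrt{12194} \approx 110.43$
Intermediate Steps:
$a{\left(r,d \right)} = \frac{2 r \left(-5 + d\right)}{9}$ ($a{\left(r,d \right)} = \frac{2 \left(-5 + d\right) r}{9} = \frac{2 r \left(-5 + d\right)}{9}$)
$A{\left(v \right)} = 2 v$
$B = 12240$ ($B = - 9 \cdot \frac{2}{9} \cdot 40 \left(-5 - 148\right) = - 9 \cdot \frac{2}{9} \cdot 40 \left(-153\right) = \left(-9\right) \left(-1360\right) = 12240$)
$\sqrt{A{\left(C{\left(-23 \right)} \right)} + B} = \sqrt{2 \left(-23\right) + 12240} = \sqrt{-46 + 12240} = \sqrt{12194}$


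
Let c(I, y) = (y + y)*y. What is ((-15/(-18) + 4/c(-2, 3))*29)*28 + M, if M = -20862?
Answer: -180044/9 ≈ -20005.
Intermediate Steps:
c(I, y) = 2*y**2 (c(I, y) = (2*y)*y = 2*y**2)
((-15/(-18) + 4/c(-2, 3))*29)*28 + M = ((-15/(-18) + 4/((2*3**2)))*29)*28 - 20862 = ((-15*(-1/18) + 4/((2*9)))*29)*28 - 20862 = ((5/6 + 4/18)*29)*28 - 20862 = ((5/6 + 4*(1/18))*29)*28 - 20862 = ((5/6 + 2/9)*29)*28 - 20862 = ((19/18)*29)*28 - 20862 = (551/18)*28 - 20862 = 7714/9 - 20862 = -180044/9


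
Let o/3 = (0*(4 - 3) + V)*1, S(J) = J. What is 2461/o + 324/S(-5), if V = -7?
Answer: -19109/105 ≈ -181.99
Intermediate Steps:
o = -21 (o = 3*((0*(4 - 3) - 7)*1) = 3*((0*1 - 7)*1) = 3*((0 - 7)*1) = 3*(-7*1) = 3*(-7) = -21)
2461/o + 324/S(-5) = 2461/(-21) + 324/(-5) = 2461*(-1/21) + 324*(-⅕) = -2461/21 - 324/5 = -19109/105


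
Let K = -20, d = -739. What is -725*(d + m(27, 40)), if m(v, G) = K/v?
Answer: 14480425/27 ≈ 5.3631e+5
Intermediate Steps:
m(v, G) = -20/v
-725*(d + m(27, 40)) = -725*(-739 - 20/27) = -725*(-19973/27) = 14480425/27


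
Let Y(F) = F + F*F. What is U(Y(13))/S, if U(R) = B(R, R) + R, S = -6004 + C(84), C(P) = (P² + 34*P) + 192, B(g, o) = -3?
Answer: 179/4100 ≈ 0.043659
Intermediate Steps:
C(P) = 192 + P² + 34*P
Y(F) = F + F²
S = 4100 (S = -6004 + (192 + 84² + 34*84) = -6004 + (192 + 7056 + 2856) = -6004 + 10104 = 4100)
U(R) = -3 + R
U(Y(13))/S = (-3 + 13*(1 + 13))/4100 = (-3 + 13*14)*(1/4100) = (-3 + 182)*(1/4100) = 179*(1/4100) = 179/4100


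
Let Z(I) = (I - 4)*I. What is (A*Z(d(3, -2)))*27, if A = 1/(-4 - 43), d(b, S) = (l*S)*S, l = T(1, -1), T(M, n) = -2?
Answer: -2592/47 ≈ -55.149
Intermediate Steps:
l = -2
d(b, S) = -2*S² (d(b, S) = (-2*S)*S = -2*S²)
Z(I) = I*(-4 + I) (Z(I) = (-4 + I)*I = I*(-4 + I))
A = -1/47 (A = 1/(-47) = -1/47 ≈ -0.021277)
(A*Z(d(3, -2)))*27 = -(-2*(-2)²)*(-4 - 2*(-2)²)/47*27 = -(-2*4)*(-4 - 2*4)/47*27 = -(-8)*(-4 - 8)/47*27 = -(-8)*(-12)/47*27 = -1/47*96*27 = -96/47*27 = -2592/47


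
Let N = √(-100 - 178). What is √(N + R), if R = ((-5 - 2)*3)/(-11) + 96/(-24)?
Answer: √(-253 + 121*I*√278)/11 ≈ 2.7123 + 3.0737*I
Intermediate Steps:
R = -23/11 (R = -7*3*(-1/11) + 96*(-1/24) = -21*(-1/11) - 4 = 21/11 - 4 = -23/11 ≈ -2.0909)
N = I*√278 (N = √(-278) = I*√278 ≈ 16.673*I)
√(N + R) = √(I*√278 - 23/11) = √(-23/11 + I*√278)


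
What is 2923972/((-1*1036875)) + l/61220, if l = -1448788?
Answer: -84060881167/3173874375 ≈ -26.485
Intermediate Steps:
2923972/((-1*1036875)) + l/61220 = 2923972/((-1*1036875)) - 1448788/61220 = 2923972/(-1036875) - 1448788*1/61220 = 2923972*(-1/1036875) - 362197/15305 = -2923972/1036875 - 362197/15305 = -84060881167/3173874375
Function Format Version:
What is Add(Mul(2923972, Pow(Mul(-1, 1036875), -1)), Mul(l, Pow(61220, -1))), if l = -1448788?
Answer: Rational(-84060881167, 3173874375) ≈ -26.485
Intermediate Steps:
Add(Mul(2923972, Pow(Mul(-1, 1036875), -1)), Mul(l, Pow(61220, -1))) = Add(Mul(2923972, Pow(Mul(-1, 1036875), -1)), Mul(-1448788, Pow(61220, -1))) = Add(Mul(2923972, Pow(-1036875, -1)), Mul(-1448788, Rational(1, 61220))) = Add(Mul(2923972, Rational(-1, 1036875)), Rational(-362197, 15305)) = Add(Rational(-2923972, 1036875), Rational(-362197, 15305)) = Rational(-84060881167, 3173874375)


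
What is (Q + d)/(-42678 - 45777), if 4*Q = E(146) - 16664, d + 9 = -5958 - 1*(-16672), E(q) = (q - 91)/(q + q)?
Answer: -2545869/34438480 ≈ -0.073925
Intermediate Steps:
E(q) = (-91 + q)/(2*q) (E(q) = (-91 + q)/((2*q)) = (-91 + q)*(1/(2*q)) = (-91 + q)/(2*q))
d = 10705 (d = -9 + (-5958 - 1*(-16672)) = -9 + (-5958 + 16672) = -9 + 10714 = 10705)
Q = -4865833/1168 (Q = ((½)*(-91 + 146)/146 - 16664)/4 = ((½)*(1/146)*55 - 16664)/4 = (55/292 - 16664)/4 = (¼)*(-4865833/292) = -4865833/1168 ≈ -4166.0)
(Q + d)/(-42678 - 45777) = (-4865833/1168 + 10705)/(-42678 - 45777) = (7637607/1168)/(-88455) = (7637607/1168)*(-1/88455) = -2545869/34438480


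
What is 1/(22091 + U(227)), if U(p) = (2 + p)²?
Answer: 1/74532 ≈ 1.3417e-5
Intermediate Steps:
1/(22091 + U(227)) = 1/(22091 + (2 + 227)²) = 1/(22091 + 229²) = 1/(22091 + 52441) = 1/74532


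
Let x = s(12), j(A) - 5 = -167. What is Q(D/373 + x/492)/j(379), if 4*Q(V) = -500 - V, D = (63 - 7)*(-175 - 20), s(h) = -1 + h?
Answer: 86389463/118918368 ≈ 0.72646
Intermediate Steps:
j(A) = -162 (j(A) = 5 - 167 = -162)
D = -10920 (D = 56*(-195) = -10920)
x = 11 (x = -1 + 12 = 11)
Q(V) = -125 - V/4 (Q(V) = (-500 - V)/4 = -125 - V/4)
Q(D/373 + x/492)/j(379) = (-125 - (-10920/373 + 11/492)/4)/(-162) = (-125 - (-10920*1/373 + 11*(1/492))/4)*(-1/162) = (-125 - (-10920/373 + 11/492)/4)*(-1/162) = (-125 - ¼*(-5368537/183516))*(-1/162) = (-125 + 5368537/734064)*(-1/162) = -86389463/734064*(-1/162) = 86389463/118918368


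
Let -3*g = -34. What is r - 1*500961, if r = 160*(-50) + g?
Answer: -1526849/3 ≈ -5.0895e+5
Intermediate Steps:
g = 34/3 (g = -⅓*(-34) = 34/3 ≈ 11.333)
r = -23966/3 (r = 160*(-50) + 34/3 = -8000 + 34/3 = -23966/3 ≈ -7988.7)
r - 1*500961 = -23966/3 - 1*500961 = -23966/3 - 500961 = -1526849/3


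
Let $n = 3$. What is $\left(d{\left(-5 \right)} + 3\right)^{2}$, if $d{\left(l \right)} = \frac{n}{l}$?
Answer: $\frac{144}{25} \approx 5.76$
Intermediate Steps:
$d{\left(l \right)} = \frac{3}{l}$
$\left(d{\left(-5 \right)} + 3\right)^{2} = \left(\frac{3}{-5} + 3\right)^{2} = \left(3 \left(- \frac{1}{5}\right) + 3\right)^{2} = \left(- \frac{3}{5} + 3\right)^{2} = \left(\frac{12}{5}\right)^{2} = \frac{144}{25}$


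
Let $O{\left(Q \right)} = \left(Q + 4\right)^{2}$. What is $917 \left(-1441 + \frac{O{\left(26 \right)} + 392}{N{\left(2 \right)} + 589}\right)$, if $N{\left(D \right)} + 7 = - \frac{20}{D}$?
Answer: $- \frac{188663580}{143} \approx -1.3193 \cdot 10^{6}$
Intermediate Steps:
$O{\left(Q \right)} = \left(4 + Q\right)^{2}$
$N{\left(D \right)} = -7 - \frac{20}{D}$
$917 \left(-1441 + \frac{O{\left(26 \right)} + 392}{N{\left(2 \right)} + 589}\right) = 917 \left(-1441 + \frac{\left(4 + 26\right)^{2} + 392}{\left(-7 - \frac{20}{2}\right) + 589}\right) = 917 \left(-1441 + \frac{30^{2} + 392}{\left(-7 - 10\right) + 589}\right) = 917 \left(-1441 + \frac{900 + 392}{\left(-7 - 10\right) + 589}\right) = 917 \left(-1441 + \frac{1292}{-17 + 589}\right) = 917 \left(-1441 + \frac{1292}{572}\right) = 917 \left(-1441 + 1292 \cdot \frac{1}{572}\right) = 917 \left(-1441 + \frac{323}{143}\right) = 917 \left(- \frac{205740}{143}\right) = - \frac{188663580}{143}$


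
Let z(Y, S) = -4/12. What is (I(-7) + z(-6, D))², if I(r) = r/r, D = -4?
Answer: 4/9 ≈ 0.44444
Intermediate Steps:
z(Y, S) = -⅓ (z(Y, S) = -4*1/12 = -⅓)
I(r) = 1
(I(-7) + z(-6, D))² = (1 - ⅓)² = (⅔)² = 4/9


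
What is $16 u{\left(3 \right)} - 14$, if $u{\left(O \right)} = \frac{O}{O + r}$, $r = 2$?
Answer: $- \frac{22}{5} \approx -4.4$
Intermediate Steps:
$u{\left(O \right)} = \frac{O}{2 + O}$ ($u{\left(O \right)} = \frac{O}{O + 2} = \frac{O}{2 + O}$)
$16 u{\left(3 \right)} - 14 = 16 \frac{3}{2 + 3} - 14 = 16 \cdot \frac{3}{5} - 14 = \frac{48}{5} - 14 = - \frac{22}{5}$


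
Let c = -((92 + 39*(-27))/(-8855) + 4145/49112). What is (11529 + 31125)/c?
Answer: -883317136240/3995267 ≈ -2.2109e+5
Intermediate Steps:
c = -11985801/62126680 (c = -((92 - 1053)*(-1/8855) + 4145*(1/49112)) = -(-961*(-1/8855) + 4145/49112) = -(961/8855 + 4145/49112) = -1*11985801/62126680 = -11985801/62126680 ≈ -0.19293)
(11529 + 31125)/c = (11529 + 31125)/(-11985801/62126680) = 42654*(-62126680/11985801) = -883317136240/3995267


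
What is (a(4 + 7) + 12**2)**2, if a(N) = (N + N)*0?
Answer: 20736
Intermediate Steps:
a(N) = 0 (a(N) = (2*N)*0 = 0)
(a(4 + 7) + 12**2)**2 = (0 + 12**2)**2 = (0 + 144)**2 = 144**2 = 20736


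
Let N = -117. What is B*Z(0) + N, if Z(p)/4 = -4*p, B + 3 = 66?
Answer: -117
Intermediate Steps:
B = 63 (B = -3 + 66 = 63)
Z(p) = -16*p (Z(p) = 4*(-4*p) = -16*p)
B*Z(0) + N = 63*(-16*0) - 117 = 63*0 - 117 = 0 - 117 = -117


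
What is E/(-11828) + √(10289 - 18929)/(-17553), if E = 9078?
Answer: -4539/5914 - 8*I*√15/5851 ≈ -0.7675 - 0.0052955*I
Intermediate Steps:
E/(-11828) + √(10289 - 18929)/(-17553) = 9078/(-11828) + √(10289 - 18929)/(-17553) = 9078*(-1/11828) + √(-8640)*(-1/17553) = -4539/5914 + (24*I*√15)*(-1/17553) = -4539/5914 - 8*I*√15/5851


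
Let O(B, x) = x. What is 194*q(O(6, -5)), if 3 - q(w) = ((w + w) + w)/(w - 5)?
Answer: 291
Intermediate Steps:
q(w) = 3 - 3*w/(-5 + w) (q(w) = 3 - ((w + w) + w)/(w - 5) = 3 - (2*w + w)/(-5 + w) = 3 - 3*w/(-5 + w))
194*q(O(6, -5)) = 194*(-15/(-5 - 5)) = 194*(-15/(-10)) = 194*(-15*(-1/10)) = 194*(3/2) = 291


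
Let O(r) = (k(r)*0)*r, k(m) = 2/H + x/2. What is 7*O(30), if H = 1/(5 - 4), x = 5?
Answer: 0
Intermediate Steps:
H = 1 (H = 1/1 = 1)
k(m) = 9/2 (k(m) = 2/1 + 5/2 = 2*1 + 5*(½) = 2 + 5/2 = 9/2)
O(r) = 0 (O(r) = ((9/2)*0)*r = 0*r = 0)
7*O(30) = 7*0 = 0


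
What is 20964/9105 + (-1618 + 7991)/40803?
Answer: 304473419/123837105 ≈ 2.4587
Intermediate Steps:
20964/9105 + (-1618 + 7991)/40803 = 20964*(1/9105) + 6373*(1/40803) = 6988/3035 + 6373/40803 = 304473419/123837105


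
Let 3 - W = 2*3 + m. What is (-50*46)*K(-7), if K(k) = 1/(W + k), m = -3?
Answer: 2300/7 ≈ 328.57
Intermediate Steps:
W = 0 (W = 3 - (2*3 - 3) = 3 - (6 - 3) = 3 - 1*3 = 3 - 3 = 0)
K(k) = 1/k (K(k) = 1/(0 + k) = 1/k)
(-50*46)*K(-7) = -50*46/(-7) = -2300*(-1/7) = 2300/7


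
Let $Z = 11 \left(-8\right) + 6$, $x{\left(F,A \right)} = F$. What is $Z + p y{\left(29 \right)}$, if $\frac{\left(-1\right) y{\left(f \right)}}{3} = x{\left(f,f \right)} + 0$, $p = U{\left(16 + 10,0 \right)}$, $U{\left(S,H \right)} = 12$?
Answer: $-1126$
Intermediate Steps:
$p = 12$
$y{\left(f \right)} = - 3 f$ ($y{\left(f \right)} = - 3 \left(f + 0\right) = - 3 f$)
$Z = -82$ ($Z = -88 + 6 = -82$)
$Z + p y{\left(29 \right)} = -82 + 12 \left(\left(-3\right) 29\right) = -82 + 12 \left(-87\right) = -82 - 1044 = -1126$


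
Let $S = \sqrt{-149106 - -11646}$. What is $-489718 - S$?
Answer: $-489718 - 2 i \sqrt{34365} \approx -4.8972 \cdot 10^{5} - 370.76 i$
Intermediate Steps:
$S = 2 i \sqrt{34365}$ ($S = \sqrt{-149106 + \left(11760 - 114\right)} = \sqrt{-149106 + 11646} = \sqrt{-137460} = 2 i \sqrt{34365} \approx 370.76 i$)
$-489718 - S = -489718 - 2 i \sqrt{34365}$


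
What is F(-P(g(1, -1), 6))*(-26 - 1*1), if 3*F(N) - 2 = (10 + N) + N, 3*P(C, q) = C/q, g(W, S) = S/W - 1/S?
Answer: -108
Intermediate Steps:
g(W, S) = -1/S + S/W
P(C, q) = C/(3*q) (P(C, q) = (C/q)/3 = C/(3*q))
F(N) = 4 + 2*N/3 (F(N) = 2/3 + ((10 + N) + N)/3 = 2/3 + (10 + 2*N)/3 = 2/3 + (10/3 + 2*N/3) = 4 + 2*N/3)
F(-P(g(1, -1), 6))*(-26 - 1*1) = (4 + 2*(-(-1/(-1) - 1/1)/(3*6))/3)*(-26 - 1*1) = (4 + 2*(-(-1*(-1) - 1*1)/(3*6))/3)*(-26 - 1) = (4 + 2*(-(1 - 1)/(3*6))/3)*(-27) = (4 + 2*(-0/(3*6))/3)*(-27) = (4 + 2*(-1*0)/3)*(-27) = (4 + (2/3)*0)*(-27) = (4 + 0)*(-27) = 4*(-27) = -108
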